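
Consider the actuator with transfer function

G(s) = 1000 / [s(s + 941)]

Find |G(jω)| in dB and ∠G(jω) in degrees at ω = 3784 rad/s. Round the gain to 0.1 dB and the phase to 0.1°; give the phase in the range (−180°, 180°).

At s = jω = j3784:
pole (s+941): 941 + j3784 → |·| = √(941²+3784²) = √15204137 ≈ 3899.2, ∠ = arctan(3784/941) ≈ 76.04°
pole at origin: |s| = 3784, ∠ = 90.00° (in denominator)
|G| = 1000 / 1.4755e+07 ≈ 6.7774e-05
Gain = 20 log₁₀(6.7774e-05) ≈ -83.38 dB
∠G = 0.00° − 166.04° = -166.04°

-83.4 dB, -166.0°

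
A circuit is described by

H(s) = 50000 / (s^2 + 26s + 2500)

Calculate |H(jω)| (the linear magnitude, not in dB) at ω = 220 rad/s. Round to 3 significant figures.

At s = jω = j220:
quadratic: (j220)² + 26·j220 + 2500 = -45900 + j5720 → |·| ≈ 46255, ∠ ≈ 172.90°
|H| = 50000 / 46255 ≈ 1.081

1.08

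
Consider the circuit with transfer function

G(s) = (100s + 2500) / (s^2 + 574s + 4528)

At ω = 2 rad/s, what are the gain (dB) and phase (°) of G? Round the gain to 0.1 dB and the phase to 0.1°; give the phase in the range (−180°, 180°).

-5.4 dB, -9.7°

Substitute s = j2:
Numerator: 100(j2) + 2500 = 2500 + j200
Denominator: (j2)^2 + 574(j2) + 4528 = 4524 + j1148
|N| = √(2500² + 200²) ≈ 2508, ∠N ≈ 4.57°
|D| = √(4524² + 1148²) ≈ 4667.4, ∠D ≈ 14.24°
|G| = 2508 / 4667.4 ≈ 0.53734
Gain = 20 log₁₀(0.53734) ≈ -5.40 dB
∠G = 4.57° − 14.24° = -9.67°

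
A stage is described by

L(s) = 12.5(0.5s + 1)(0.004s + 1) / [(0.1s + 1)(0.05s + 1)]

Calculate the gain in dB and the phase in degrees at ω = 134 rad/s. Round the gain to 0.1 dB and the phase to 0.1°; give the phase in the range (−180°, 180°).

At ω = 134 rad/s:
zero (1 + j134·0.5) = 1 + j67 → |·| ≈ 67.007, ∠ ≈ 89.14°
zero (1 + j134·0.004) = 1 + j0.536 → |·| ≈ 1.1346, ∠ ≈ 28.19°
pole (1 + j134·0.1) = 1 + j13.4 → |·| ≈ 13.437, ∠ ≈ 85.73°
pole (1 + j134·0.05) = 1 + j6.7 → |·| ≈ 6.7742, ∠ ≈ 81.51°
|L| = 12.5 · 67.007 · 1.1346 / (13.437 · 6.7742) ≈ 10.44
Gain = 20 log₁₀(10.44) ≈ 20.37 dB
∠L = (89.14° + 28.19°) − (85.73° + 81.51°) = -49.91°

20.4 dB, -49.9°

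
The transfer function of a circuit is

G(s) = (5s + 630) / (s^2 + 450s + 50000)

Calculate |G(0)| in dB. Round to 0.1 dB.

G(0) = 630 / 50000 = 0.0126
20 log₁₀(0.0126) ≈ -37.99 dB

-38.0 dB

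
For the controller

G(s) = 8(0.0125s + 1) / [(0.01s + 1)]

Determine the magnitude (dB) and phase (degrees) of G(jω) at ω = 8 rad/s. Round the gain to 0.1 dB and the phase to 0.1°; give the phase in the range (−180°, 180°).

At ω = 8 rad/s:
zero (1 + j8·0.0125) = 1 + j0.1 → |·| ≈ 1.005, ∠ ≈ 5.71°
pole (1 + j8·0.01) = 1 + j0.08 → |·| ≈ 1.0032, ∠ ≈ 4.57°
|G| = 8 · 1.005 / (1.0032) ≈ 8.0144
Gain = 20 log₁₀(8.0144) ≈ 18.08 dB
∠G = (5.71°) − (4.57°) = 1.14°

18.1 dB, 1.1°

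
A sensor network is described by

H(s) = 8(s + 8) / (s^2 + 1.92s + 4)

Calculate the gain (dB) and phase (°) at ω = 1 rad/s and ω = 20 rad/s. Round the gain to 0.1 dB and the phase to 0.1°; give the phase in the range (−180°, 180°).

ω = 1: 25.2 dB, -25.5°; ω = 20: -7.3 dB, -106.3°

At s = jω = j1:
zero (s+8): 8 + j1 → |·| = √(8²+1²) = √65 ≈ 8.0623, ∠ = arctan(1/8) ≈ 7.13°
quadratic: (j1)² + 1.92·j1 + 4 = 3 + j1.92 → |·| ≈ 3.5618, ∠ ≈ 32.62°
|H| = 8 · 8.0623 / 3.5618 ≈ 18.108
Gain = 20 log₁₀(18.108) ≈ 25.16 dB
∠H = 7.13° − 32.62° = -25.49°

At s = jω = j20:
zero (s+8): 8 + j20 → |·| = √(8²+20²) = √464 ≈ 21.541, ∠ = arctan(20/8) ≈ 68.20°
quadratic: (j20)² + 1.92·j20 + 4 = -396 + j38.4 → |·| ≈ 397.86, ∠ ≈ 174.46°
|H| = 8 · 21.541 / 397.86 ≈ 0.43314
Gain = 20 log₁₀(0.43314) ≈ -7.27 dB
∠H = 68.20° − 174.46° = -106.26°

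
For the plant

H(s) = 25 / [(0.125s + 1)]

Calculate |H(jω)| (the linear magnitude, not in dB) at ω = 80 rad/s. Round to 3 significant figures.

2.49

At ω = 80 rad/s:
pole (1 + j80·0.125) = 1 + j10 → |·| ≈ 10.05, ∠ ≈ 84.29°
|H| = 25 · 1 / (10.05) ≈ 2.4876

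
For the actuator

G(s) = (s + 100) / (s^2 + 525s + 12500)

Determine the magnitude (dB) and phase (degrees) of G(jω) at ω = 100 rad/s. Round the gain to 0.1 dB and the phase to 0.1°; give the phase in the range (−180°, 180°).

-51.4 dB, -42.3°

Substitute s = j100:
Numerator: (j100) + 100 = 100 + j100
Denominator: (j100)^2 + 525(j100) + 12500 = 2500 + j52500
|N| = √(100² + 100²) ≈ 141.42, ∠N ≈ 45.00°
|D| = √(2500² + 52500²) ≈ 52559, ∠D ≈ 87.27°
|G| = 141.42 / 52559 ≈ 0.0026907
Gain = 20 log₁₀(0.0026907) ≈ -51.40 dB
∠G = 45.00° − 87.27° = -42.27°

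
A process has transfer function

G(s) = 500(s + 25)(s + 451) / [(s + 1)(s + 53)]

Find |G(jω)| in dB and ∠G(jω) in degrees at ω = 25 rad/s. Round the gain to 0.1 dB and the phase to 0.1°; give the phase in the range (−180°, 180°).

74.7 dB, -64.8°

At s = jω = j25:
zero (s+25): 25 + j25 → |·| = √(25²+25²) = √1250 ≈ 35.355, ∠ = arctan(25/25) ≈ 45.00°
zero (s+451): 451 + j25 → |·| = √(451²+25²) = √204026 ≈ 451.69, ∠ = arctan(25/451) ≈ 3.17°
pole (s+1): 1 + j25 → |·| = √(1²+25²) = √626 ≈ 25.02, ∠ = arctan(25/1) ≈ 87.71°
pole (s+53): 53 + j25 → |·| = √(53²+25²) = √3434 ≈ 58.6, ∠ = arctan(25/53) ≈ 25.25°
|G| = 500 · 15969 / 1466.2 ≈ 5445.7
Gain = 20 log₁₀(5445.7) ≈ 74.72 dB
∠G = 48.17° − 112.96° = -64.79°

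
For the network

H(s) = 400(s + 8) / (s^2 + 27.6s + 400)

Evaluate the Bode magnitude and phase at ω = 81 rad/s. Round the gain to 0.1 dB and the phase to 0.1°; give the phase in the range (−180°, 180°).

At s = jω = j81:
zero (s+8): 8 + j81 → |·| = √(8²+81²) = √6625 ≈ 81.394, ∠ = arctan(81/8) ≈ 84.36°
quadratic: (j81)² + 27.6·j81 + 400 = -6161 + j2235.6 → |·| ≈ 6554.1, ∠ ≈ 160.06°
|H| = 400 · 81.394 / 6554.1 ≈ 4.9675
Gain = 20 log₁₀(4.9675) ≈ 13.92 dB
∠H = 84.36° − 160.06° = -75.70°

13.9 dB, -75.7°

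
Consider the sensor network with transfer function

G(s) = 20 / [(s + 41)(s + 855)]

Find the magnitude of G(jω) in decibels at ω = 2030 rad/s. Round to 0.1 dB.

At s = jω = j2030:
pole (s+41): 41 + j2030 → |·| = √(41²+2030²) = √4122581 ≈ 2030.4, ∠ = arctan(2030/41) ≈ 88.84°
pole (s+855): 855 + j2030 → |·| = √(855²+2030²) = √4851925 ≈ 2202.7, ∠ = arctan(2030/855) ≈ 67.16°
|G| = 20 / 4.4724e+06 ≈ 4.4719e-06
Gain = 20 log₁₀(4.4719e-06) ≈ -106.99 dB

-107.0 dB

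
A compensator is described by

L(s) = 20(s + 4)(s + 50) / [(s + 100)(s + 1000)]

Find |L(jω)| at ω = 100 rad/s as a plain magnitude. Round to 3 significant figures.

At s = jω = j100:
zero (s+4): 4 + j100 → |·| = √(4²+100²) = √10016 ≈ 100.08, ∠ = arctan(100/4) ≈ 87.71°
zero (s+50): 50 + j100 → |·| = √(50²+100²) = √12500 ≈ 111.8, ∠ = arctan(100/50) ≈ 63.43°
pole (s+100): 100 + j100 → |·| = √(100²+100²) = √20000 ≈ 141.42, ∠ = arctan(100/100) ≈ 45.00°
pole (s+1000): 1000 + j100 → |·| = √(1000²+100²) = √1010000 ≈ 1005, ∠ = arctan(100/1000) ≈ 5.71°
|L| = 20 · 11189 / 1.4213e+05 ≈ 1.5745

1.57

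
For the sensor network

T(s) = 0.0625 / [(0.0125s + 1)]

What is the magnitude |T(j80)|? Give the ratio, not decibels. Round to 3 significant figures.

At ω = 80 rad/s:
pole (1 + j80·0.0125) = 1 + j1 → |·| ≈ 1.4142, ∠ ≈ 45.00°
|T| = 0.0625 · 1 / (1.4142) ≈ 0.044195

0.0442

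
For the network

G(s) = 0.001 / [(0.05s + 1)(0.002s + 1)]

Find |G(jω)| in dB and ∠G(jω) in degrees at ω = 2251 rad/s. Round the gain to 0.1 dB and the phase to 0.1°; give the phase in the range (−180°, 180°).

-114.3 dB, -167.0°

At ω = 2251 rad/s:
pole (1 + j2251·0.05) = 1 + j112.55 → |·| ≈ 112.55, ∠ ≈ 89.49°
pole (1 + j2251·0.002) = 1 + j4.502 → |·| ≈ 4.6117, ∠ ≈ 77.48°
|G| = 0.001 · 1 / (112.55 · 4.6117) ≈ 1.9266e-06
Gain = 20 log₁₀(1.9266e-06) ≈ -114.30 dB
∠G = (0°) − (89.49° + 77.48°) = -166.97°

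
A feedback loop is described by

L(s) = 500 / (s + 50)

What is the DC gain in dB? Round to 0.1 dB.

L(0) = 500 / 50 = 10
20 log₁₀(10) ≈ 20.00 dB

20.0 dB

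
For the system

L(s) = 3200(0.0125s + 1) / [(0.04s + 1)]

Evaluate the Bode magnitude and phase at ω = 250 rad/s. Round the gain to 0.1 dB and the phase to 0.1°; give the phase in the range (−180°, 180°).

60.4 dB, -12.0°

At ω = 250 rad/s:
zero (1 + j250·0.0125) = 1 + j3.125 → |·| ≈ 3.2811, ∠ ≈ 72.26°
pole (1 + j250·0.04) = 1 + j10 → |·| ≈ 10.05, ∠ ≈ 84.29°
|L| = 3200 · 3.2811 / (10.05) ≈ 1044.7
Gain = 20 log₁₀(1044.7) ≈ 60.38 dB
∠L = (72.26°) − (84.29°) = -12.03°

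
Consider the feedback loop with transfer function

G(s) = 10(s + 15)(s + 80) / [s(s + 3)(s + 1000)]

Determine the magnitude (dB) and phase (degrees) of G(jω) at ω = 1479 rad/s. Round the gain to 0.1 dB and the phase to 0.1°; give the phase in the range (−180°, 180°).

-45.0 dB, -59.5°

At s = jω = j1479:
zero (s+15): 15 + j1479 → |·| = √(15²+1479²) = √2187666 ≈ 1479.1, ∠ = arctan(1479/15) ≈ 89.42°
zero (s+80): 80 + j1479 → |·| = √(80²+1479²) = √2193841 ≈ 1481.2, ∠ = arctan(1479/80) ≈ 86.90°
pole (s+3): 3 + j1479 → |·| = √(3²+1479²) = √2187450 ≈ 1479, ∠ = arctan(1479/3) ≈ 89.88°
pole (s+1000): 1000 + j1479 → |·| = √(1000²+1479²) = √3187441 ≈ 1785.3, ∠ = arctan(1479/1000) ≈ 55.94°
pole at origin: |s| = 1479, ∠ = 90.00° (in denominator)
|G| = 10 · 2.1908e+06 / 3.9052e+09 ≈ 0.00561
Gain = 20 log₁₀(0.00561) ≈ -45.02 dB
∠G = 176.32° − 235.82° = -59.50°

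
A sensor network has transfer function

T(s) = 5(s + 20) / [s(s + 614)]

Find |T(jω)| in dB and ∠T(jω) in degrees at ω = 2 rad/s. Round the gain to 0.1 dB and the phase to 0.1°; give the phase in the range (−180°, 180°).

At s = jω = j2:
zero (s+20): 20 + j2 → |·| = √(20²+2²) = √404 ≈ 20.1, ∠ = arctan(2/20) ≈ 5.71°
pole (s+614): 614 + j2 → |·| = √(614²+2²) = √377000 ≈ 614, ∠ = arctan(2/614) ≈ 0.19°
pole at origin: |s| = 2, ∠ = 90.00° (in denominator)
|T| = 5 · 20.1 / 1228 ≈ 0.08184
Gain = 20 log₁₀(0.08184) ≈ -21.74 dB
∠T = 5.71° − 90.19° = -84.48°

-21.7 dB, -84.5°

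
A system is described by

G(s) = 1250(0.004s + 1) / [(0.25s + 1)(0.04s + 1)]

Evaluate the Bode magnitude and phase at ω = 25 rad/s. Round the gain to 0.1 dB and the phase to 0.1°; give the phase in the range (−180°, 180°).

42.9 dB, -120.2°

At ω = 25 rad/s:
zero (1 + j25·0.004) = 1 + j0.1 → |·| ≈ 1.005, ∠ ≈ 5.71°
pole (1 + j25·0.25) = 1 + j6.25 → |·| ≈ 6.3295, ∠ ≈ 80.91°
pole (1 + j25·0.04) = 1 + j1 → |·| ≈ 1.4142, ∠ ≈ 45.00°
|G| = 1250 · 1.005 / (6.3295 · 1.4142) ≈ 140.34
Gain = 20 log₁₀(140.34) ≈ 42.94 dB
∠G = (5.71°) − (80.91° + 45.00°) = -120.20°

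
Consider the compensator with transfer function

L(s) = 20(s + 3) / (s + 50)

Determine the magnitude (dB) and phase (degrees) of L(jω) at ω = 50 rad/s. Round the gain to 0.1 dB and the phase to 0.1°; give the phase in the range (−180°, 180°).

At s = jω = j50:
zero (s+3): 3 + j50 → |·| = √(3²+50²) = √2509 ≈ 50.09, ∠ = arctan(50/3) ≈ 86.57°
pole (s+50): 50 + j50 → |·| = √(50²+50²) = √5000 ≈ 70.711, ∠ = arctan(50/50) ≈ 45.00°
|L| = 20 · 50.09 / 70.711 ≈ 14.168
Gain = 20 log₁₀(14.168) ≈ 23.03 dB
∠L = 86.57° − 45.00° = 41.57°

23.0 dB, 41.6°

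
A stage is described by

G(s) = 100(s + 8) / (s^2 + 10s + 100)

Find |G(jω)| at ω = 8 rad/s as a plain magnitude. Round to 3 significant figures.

At s = jω = j8:
zero (s+8): 8 + j8 → |·| = √(8²+8²) = √128 ≈ 11.314, ∠ = arctan(8/8) ≈ 45.00°
quadratic: (j8)² + 10·j8 + 100 = 36 + j80 → |·| ≈ 87.727, ∠ ≈ 65.77°
|G| = 100 · 11.314 / 87.727 ≈ 12.897

12.9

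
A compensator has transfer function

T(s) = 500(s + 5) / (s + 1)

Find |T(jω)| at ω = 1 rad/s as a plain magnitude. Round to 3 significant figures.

At s = jω = j1:
zero (s+5): 5 + j1 → |·| = √(5²+1²) = √26 ≈ 5.099, ∠ = arctan(1/5) ≈ 11.31°
pole (s+1): 1 + j1 → |·| = √(1²+1²) = √2 ≈ 1.4142, ∠ = arctan(1/1) ≈ 45.00°
|T| = 500 · 5.099 / 1.4142 ≈ 1802.8

1.80e+03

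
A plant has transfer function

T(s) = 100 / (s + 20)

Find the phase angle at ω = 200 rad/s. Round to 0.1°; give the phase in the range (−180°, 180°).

-84.3°

Substitute s = j200:
Numerator: 100 = 100 + j0
Denominator: (j200) + 20 = 20 + j200
|N| = √(100² + 0²) ≈ 100, ∠N ≈ 0.00°
|D| = √(20² + 200²) ≈ 201, ∠D ≈ 84.29°
∠T = 0.00° − 84.29° = -84.29°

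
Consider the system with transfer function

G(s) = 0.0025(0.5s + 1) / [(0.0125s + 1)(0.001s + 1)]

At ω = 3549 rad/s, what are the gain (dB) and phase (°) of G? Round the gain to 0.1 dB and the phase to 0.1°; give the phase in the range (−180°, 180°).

-31.3 dB, -73.0°

At ω = 3549 rad/s:
zero (1 + j3549·0.5) = 1 + j1774.5 → |·| ≈ 1774.5, ∠ ≈ 89.97°
pole (1 + j3549·0.0125) = 1 + j44.3625 → |·| ≈ 44.374, ∠ ≈ 88.71°
pole (1 + j3549·0.001) = 1 + j3.549 → |·| ≈ 3.6872, ∠ ≈ 74.26°
|G| = 0.0025 · 1774.5 / (44.374 · 3.6872) ≈ 0.027114
Gain = 20 log₁₀(0.027114) ≈ -31.34 dB
∠G = (89.97°) − (88.71° + 74.26°) = -73.00°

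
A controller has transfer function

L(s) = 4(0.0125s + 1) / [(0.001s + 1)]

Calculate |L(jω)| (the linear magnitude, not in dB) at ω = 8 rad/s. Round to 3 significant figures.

4.02

At ω = 8 rad/s:
zero (1 + j8·0.0125) = 1 + j0.1 → |·| ≈ 1.005, ∠ ≈ 5.71°
pole (1 + j8·0.001) = 1 + j0.008 → |·| ≈ 1, ∠ ≈ 0.46°
|L| = 4 · 1.005 / (1) ≈ 4.02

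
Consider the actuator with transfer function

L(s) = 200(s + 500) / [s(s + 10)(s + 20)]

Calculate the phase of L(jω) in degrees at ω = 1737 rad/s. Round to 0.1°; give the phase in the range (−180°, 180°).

At s = jω = j1737:
zero (s+500): 500 + j1737 → |·| = √(500²+1737²) = √3267169 ≈ 1807.5, ∠ = arctan(1737/500) ≈ 73.94°
pole (s+10): 10 + j1737 → |·| = √(10²+1737²) = √3017269 ≈ 1737, ∠ = arctan(1737/10) ≈ 89.67°
pole (s+20): 20 + j1737 → |·| = √(20²+1737²) = √3017569 ≈ 1737.1, ∠ = arctan(1737/20) ≈ 89.34°
pole at origin: |s| = 1737, ∠ = 90.00° (in denominator)
∠L = 73.94° − 269.01° = -195.07° ≡ 164.93° (principal value)

164.9°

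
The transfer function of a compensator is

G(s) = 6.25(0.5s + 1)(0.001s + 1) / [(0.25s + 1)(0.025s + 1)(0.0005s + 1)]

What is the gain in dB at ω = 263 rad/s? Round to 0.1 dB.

At ω = 263 rad/s:
zero (1 + j263·0.5) = 1 + j131.5 → |·| ≈ 131.5, ∠ ≈ 89.56°
zero (1 + j263·0.001) = 1 + j0.263 → |·| ≈ 1.034, ∠ ≈ 14.74°
pole (1 + j263·0.25) = 1 + j65.75 → |·| ≈ 65.758, ∠ ≈ 89.13°
pole (1 + j263·0.025) = 1 + j6.575 → |·| ≈ 6.6506, ∠ ≈ 81.35°
pole (1 + j263·0.0005) = 1 + j0.1315 → |·| ≈ 1.0086, ∠ ≈ 7.49°
|G| = 6.25 · 131.5 · 1.034 / (65.758 · 6.6506 · 1.0086) ≈ 1.9266
Gain = 20 log₁₀(1.9266) ≈ 5.70 dB

5.7 dB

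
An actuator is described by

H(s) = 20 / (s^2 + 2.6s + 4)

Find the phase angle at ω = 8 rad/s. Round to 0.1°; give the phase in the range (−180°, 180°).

At s = jω = j8:
quadratic: (j8)² + 2.6·j8 + 4 = -60 + j20.8 → |·| ≈ 63.503, ∠ ≈ 160.88°
∠H = 0.00° − 160.88° = -160.88°

-160.9°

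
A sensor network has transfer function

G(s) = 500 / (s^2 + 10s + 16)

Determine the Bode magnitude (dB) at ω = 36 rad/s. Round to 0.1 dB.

-8.5 dB

Substitute s = j36:
Numerator: 500 = 500 + j0
Denominator: (j36)^2 + 10(j36) + 16 = -1280 + j360
|N| = √(500² + 0²) ≈ 500, ∠N ≈ 0.00°
|D| = √(1280² + 360²) ≈ 1329.7, ∠D ≈ 164.29°
|G| = 500 / 1329.7 ≈ 0.37602
Gain = 20 log₁₀(0.37602) ≈ -8.50 dB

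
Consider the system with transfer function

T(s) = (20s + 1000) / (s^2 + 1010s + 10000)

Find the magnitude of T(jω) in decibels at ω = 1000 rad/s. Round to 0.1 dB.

-37.0 dB

Substitute s = j1000:
Numerator: 20(j1000) + 1000 = 1000 + j20000
Denominator: (j1000)^2 + 1010(j1000) + 10000 = -990000 + j1010000
|N| = √(1000² + 20000²) ≈ 20025, ∠N ≈ 87.14°
|D| = √(990000² + 1010000²) ≈ 1.4143e+06, ∠D ≈ 134.43°
|T| = 20025 / 1.4143e+06 ≈ 0.014159
Gain = 20 log₁₀(0.014159) ≈ -36.98 dB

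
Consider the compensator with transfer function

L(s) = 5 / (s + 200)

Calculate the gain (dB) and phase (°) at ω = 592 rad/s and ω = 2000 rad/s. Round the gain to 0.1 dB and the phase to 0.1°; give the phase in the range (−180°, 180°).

ω = 592: -41.9 dB, -71.3°; ω = 2000: -52.1 dB, -84.3°

At s = jω = j592:
pole (s+200): 200 + j592 → |·| = √(200²+592²) = √390464 ≈ 624.87, ∠ = arctan(592/200) ≈ 71.33°
|L| = 5 / 624.87 ≈ 0.0080017
Gain = 20 log₁₀(0.0080017) ≈ -41.94 dB
∠L = 0.00° − 71.33° = -71.33°

At s = jω = j2000:
pole (s+200): 200 + j2000 → |·| = √(200²+2000²) = √4040000 ≈ 2010, ∠ = arctan(2000/200) ≈ 84.29°
|L| = 5 / 2010 ≈ 0.0024876
Gain = 20 log₁₀(0.0024876) ≈ -52.08 dB
∠L = 0.00° − 84.29° = -84.29°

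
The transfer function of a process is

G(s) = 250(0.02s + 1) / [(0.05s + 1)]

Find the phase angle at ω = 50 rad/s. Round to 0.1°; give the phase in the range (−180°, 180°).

-23.2°

At ω = 50 rad/s:
zero (1 + j50·0.02) = 1 + j1 → |·| ≈ 1.4142, ∠ ≈ 45.00°
pole (1 + j50·0.05) = 1 + j2.5 → |·| ≈ 2.6926, ∠ ≈ 68.20°
∠G = (45.00°) − (68.20°) = -23.20°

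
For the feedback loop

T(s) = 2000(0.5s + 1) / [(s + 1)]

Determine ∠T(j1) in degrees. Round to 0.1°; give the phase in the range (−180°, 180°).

-18.4°

At ω = 1 rad/s:
zero (1 + j1·0.5) = 1 + j0.5 → |·| ≈ 1.118, ∠ ≈ 26.57°
pole (1 + j1·1) = 1 + j1 → |·| ≈ 1.4142, ∠ ≈ 45.00°
∠T = (26.57°) − (45.00°) = -18.43°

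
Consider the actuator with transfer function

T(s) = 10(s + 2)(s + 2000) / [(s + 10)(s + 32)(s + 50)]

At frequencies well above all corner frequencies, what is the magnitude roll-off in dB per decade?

Each pole contributes −20 dB/decade at high frequency; each zero contributes +20 dB/decade.
Net: 2 zero(s) − 3 pole(s) → -20 dB/decade.

-20 dB/decade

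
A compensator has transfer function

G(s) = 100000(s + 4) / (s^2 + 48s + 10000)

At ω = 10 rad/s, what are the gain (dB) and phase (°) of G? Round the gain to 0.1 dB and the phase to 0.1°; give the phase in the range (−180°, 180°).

At s = jω = j10:
zero (s+4): 4 + j10 → |·| = √(4²+10²) = √116 ≈ 10.77, ∠ = arctan(10/4) ≈ 68.20°
quadratic: (j10)² + 48·j10 + 10000 = 9900 + j480 → |·| ≈ 9911.6, ∠ ≈ 2.78°
|G| = 100000 · 10.77 / 9911.6 ≈ 108.66
Gain = 20 log₁₀(108.66) ≈ 40.72 dB
∠G = 68.20° − 2.78° = 65.42°

40.7 dB, 65.4°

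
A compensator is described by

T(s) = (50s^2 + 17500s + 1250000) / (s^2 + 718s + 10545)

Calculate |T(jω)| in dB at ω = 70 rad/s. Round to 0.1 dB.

29.9 dB

Substitute s = j70:
Numerator: 50(j70)^2 + 17500(j70) + 1250000 = 1005000 + j1225000
Denominator: (j70)^2 + 718(j70) + 10545 = 5645 + j50260
|N| = √(1005000² + 1225000²) ≈ 1.5845e+06, ∠N ≈ 50.63°
|D| = √(5645² + 50260²) ≈ 50576, ∠D ≈ 83.59°
|T| = 1.5845e+06 / 50576 ≈ 31.329
Gain = 20 log₁₀(31.329) ≈ 29.92 dB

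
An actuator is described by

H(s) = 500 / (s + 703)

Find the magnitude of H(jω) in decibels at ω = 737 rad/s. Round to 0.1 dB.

At s = jω = j737:
pole (s+703): 703 + j737 → |·| = √(703²+737²) = √1037378 ≈ 1018.5, ∠ = arctan(737/703) ≈ 46.35°
|H| = 500 / 1018.5 ≈ 0.49092
Gain = 20 log₁₀(0.49092) ≈ -6.18 dB

-6.2 dB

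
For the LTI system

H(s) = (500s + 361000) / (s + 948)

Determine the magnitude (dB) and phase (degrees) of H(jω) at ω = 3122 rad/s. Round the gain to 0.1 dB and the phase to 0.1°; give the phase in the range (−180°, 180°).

53.8 dB, 3.9°

Substitute s = j3122:
Numerator: 500(j3122) + 361000 = 361000 + j1561000
Denominator: (j3122) + 948 = 948 + j3122
|N| = √(361000² + 1561000²) ≈ 1.6022e+06, ∠N ≈ 76.98°
|D| = √(948² + 3122²) ≈ 3262.8, ∠D ≈ 73.11°
|H| = 1.6022e+06 / 3262.8 ≈ 491.05
Gain = 20 log₁₀(491.05) ≈ 53.82 dB
∠H = 76.98° − 73.11° = 3.87°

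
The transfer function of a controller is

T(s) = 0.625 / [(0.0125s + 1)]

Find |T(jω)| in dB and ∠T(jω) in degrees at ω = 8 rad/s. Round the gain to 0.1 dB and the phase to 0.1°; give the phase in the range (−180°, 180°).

-4.1 dB, -5.7°

At ω = 8 rad/s:
pole (1 + j8·0.0125) = 1 + j0.1 → |·| ≈ 1.005, ∠ ≈ 5.71°
|T| = 0.625 · 1 / (1.005) ≈ 0.62189
Gain = 20 log₁₀(0.62189) ≈ -4.13 dB
∠T = (0°) − (5.71°) = -5.71°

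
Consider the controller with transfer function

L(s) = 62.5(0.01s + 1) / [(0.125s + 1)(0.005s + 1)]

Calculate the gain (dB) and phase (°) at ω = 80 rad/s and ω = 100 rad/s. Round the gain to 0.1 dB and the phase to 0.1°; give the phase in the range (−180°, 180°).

ω = 80: 17.4 dB, -67.4°; ω = 100: 16.0 dB, -67.0°

At ω = 80 rad/s:
zero (1 + j80·0.01) = 1 + j0.8 → |·| ≈ 1.2806, ∠ ≈ 38.66°
pole (1 + j80·0.125) = 1 + j10 → |·| ≈ 10.05, ∠ ≈ 84.29°
pole (1 + j80·0.005) = 1 + j0.4 → |·| ≈ 1.077, ∠ ≈ 21.80°
|L| = 62.5 · 1.2806 / (10.05 · 1.077) ≈ 7.3945
Gain = 20 log₁₀(7.3945) ≈ 17.38 dB
∠L = (38.66°) − (84.29° + 21.80°) = -67.43°

At ω = 100 rad/s:
zero (1 + j100·0.01) = 1 + j1 → |·| ≈ 1.4142, ∠ ≈ 45.00°
pole (1 + j100·0.125) = 1 + j12.5 → |·| ≈ 12.54, ∠ ≈ 85.43°
pole (1 + j100·0.005) = 1 + j0.5 → |·| ≈ 1.118, ∠ ≈ 26.57°
|L| = 62.5 · 1.4142 / (12.54 · 1.118) ≈ 6.3045
Gain = 20 log₁₀(6.3045) ≈ 15.99 dB
∠L = (45.00°) − (85.43° + 26.57°) = -67.00°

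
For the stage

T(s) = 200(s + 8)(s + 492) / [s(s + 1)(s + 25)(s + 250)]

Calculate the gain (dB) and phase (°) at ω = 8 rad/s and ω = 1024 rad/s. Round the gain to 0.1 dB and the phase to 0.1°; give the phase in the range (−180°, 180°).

At s = jω = j8:
zero (s+8): 8 + j8 → |·| = √(8²+8²) = √128 ≈ 11.314, ∠ = arctan(8/8) ≈ 45.00°
zero (s+492): 492 + j8 → |·| = √(492²+8²) = √242128 ≈ 492.07, ∠ = arctan(8/492) ≈ 0.93°
pole (s+1): 1 + j8 → |·| = √(1²+8²) = √65 ≈ 8.0623, ∠ = arctan(8/1) ≈ 82.87°
pole (s+25): 25 + j8 → |·| = √(25²+8²) = √689 ≈ 26.249, ∠ = arctan(8/25) ≈ 17.74°
pole (s+250): 250 + j8 → |·| = √(250²+8²) = √62564 ≈ 250.13, ∠ = arctan(8/250) ≈ 1.83°
pole at origin: |s| = 8, ∠ = 90.00° (in denominator)
|T| = 200 · 5567.3 / 4.2347e+05 ≈ 2.6294
Gain = 20 log₁₀(2.6294) ≈ 8.40 dB
∠T = 45.93° − 192.44° = -146.51°

At s = jω = j1024:
zero (s+8): 8 + j1024 → |·| = √(8²+1024²) = √1048640 ≈ 1024, ∠ = arctan(1024/8) ≈ 89.55°
zero (s+492): 492 + j1024 → |·| = √(492²+1024²) = √1290640 ≈ 1136.1, ∠ = arctan(1024/492) ≈ 64.34°
pole (s+1): 1 + j1024 → |·| = √(1²+1024²) = √1048577 ≈ 1024, ∠ = arctan(1024/1) ≈ 89.94°
pole (s+25): 25 + j1024 → |·| = √(25²+1024²) = √1049201 ≈ 1024.3, ∠ = arctan(1024/25) ≈ 88.60°
pole (s+250): 250 + j1024 → |·| = √(250²+1024²) = √1111076 ≈ 1054.1, ∠ = arctan(1024/250) ≈ 76.28°
pole at origin: |s| = 1024, ∠ = 90.00° (in denominator)
|T| = 200 · 1.1634e+06 / 1.1322e+12 ≈ 0.00020551
Gain = 20 log₁₀(0.00020551) ≈ -73.74 dB
∠T = 153.89° − 344.82° = -190.93° ≡ 169.07° (principal value)

ω = 8: 8.4 dB, -146.5°; ω = 1024: -73.7 dB, 169.1°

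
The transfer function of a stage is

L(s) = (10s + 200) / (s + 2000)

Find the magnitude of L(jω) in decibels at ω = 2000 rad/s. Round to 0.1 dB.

Substitute s = j2000:
Numerator: 10(j2000) + 200 = 200 + j20000
Denominator: (j2000) + 2000 = 2000 + j2000
|N| = √(200² + 20000²) ≈ 20001, ∠N ≈ 89.43°
|D| = √(2000² + 2000²) ≈ 2828.4, ∠D ≈ 45.00°
|L| = 20001 / 2828.4 ≈ 7.0715
Gain = 20 log₁₀(7.0715) ≈ 16.99 dB

17.0 dB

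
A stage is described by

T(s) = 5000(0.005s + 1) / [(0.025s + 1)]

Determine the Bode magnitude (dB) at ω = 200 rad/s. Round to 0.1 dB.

62.8 dB

At ω = 200 rad/s:
zero (1 + j200·0.005) = 1 + j1 → |·| ≈ 1.4142, ∠ ≈ 45.00°
pole (1 + j200·0.025) = 1 + j5 → |·| ≈ 5.099, ∠ ≈ 78.69°
|T| = 5000 · 1.4142 / (5.099) ≈ 1386.7
Gain = 20 log₁₀(1386.7) ≈ 62.84 dB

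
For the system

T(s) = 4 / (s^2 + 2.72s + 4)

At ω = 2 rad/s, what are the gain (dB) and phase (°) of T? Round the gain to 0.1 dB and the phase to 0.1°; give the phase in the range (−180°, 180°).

At s = jω = j2:
quadratic: (j2)² + 2.72·j2 + 4 = 0 + j5.44 → |·| ≈ 5.44, ∠ ≈ 90.00°
|T| = 4 / 5.44 ≈ 0.73529
Gain = 20 log₁₀(0.73529) ≈ -2.67 dB
∠T = 0.00° − 90.00° = -90.00°

-2.7 dB, -90.0°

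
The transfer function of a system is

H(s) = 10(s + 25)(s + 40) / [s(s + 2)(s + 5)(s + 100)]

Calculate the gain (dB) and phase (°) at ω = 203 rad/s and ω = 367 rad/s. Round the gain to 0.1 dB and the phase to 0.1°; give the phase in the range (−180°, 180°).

ω = 203: -73.0 dB, -170.0°; ω = 367: -82.8 dB, -173.8°

At s = jω = j203:
zero (s+25): 25 + j203 → |·| = √(25²+203²) = √41834 ≈ 204.53, ∠ = arctan(203/25) ≈ 82.98°
zero (s+40): 40 + j203 → |·| = √(40²+203²) = √42809 ≈ 206.9, ∠ = arctan(203/40) ≈ 78.85°
pole (s+2): 2 + j203 → |·| = √(2²+203²) = √41213 ≈ 203.01, ∠ = arctan(203/2) ≈ 89.44°
pole (s+5): 5 + j203 → |·| = √(5²+203²) = √41234 ≈ 203.06, ∠ = arctan(203/5) ≈ 88.59°
pole (s+100): 100 + j203 → |·| = √(100²+203²) = √51209 ≈ 226.29, ∠ = arctan(203/100) ≈ 63.77°
pole at origin: |s| = 203, ∠ = 90.00° (in denominator)
|H| = 10 · 42317 / 1.8937e+09 ≈ 0.00022346
Gain = 20 log₁₀(0.00022346) ≈ -73.02 dB
∠H = 161.83° − 331.80° = -169.97°

At s = jω = j367:
zero (s+25): 25 + j367 → |·| = √(25²+367²) = √135314 ≈ 367.85, ∠ = arctan(367/25) ≈ 86.10°
zero (s+40): 40 + j367 → |·| = √(40²+367²) = √136289 ≈ 369.17, ∠ = arctan(367/40) ≈ 83.78°
pole (s+2): 2 + j367 → |·| = √(2²+367²) = √134693 ≈ 367.01, ∠ = arctan(367/2) ≈ 89.69°
pole (s+5): 5 + j367 → |·| = √(5²+367²) = √134714 ≈ 367.03, ∠ = arctan(367/5) ≈ 89.22°
pole (s+100): 100 + j367 → |·| = √(100²+367²) = √144689 ≈ 380.38, ∠ = arctan(367/100) ≈ 74.76°
pole at origin: |s| = 367, ∠ = 90.00° (in denominator)
|H| = 10 · 1.358e+05 / 1.8805e+10 ≈ 7.2215e-05
Gain = 20 log₁₀(7.2215e-05) ≈ -82.83 dB
∠H = 169.88° − 343.67° = -173.79°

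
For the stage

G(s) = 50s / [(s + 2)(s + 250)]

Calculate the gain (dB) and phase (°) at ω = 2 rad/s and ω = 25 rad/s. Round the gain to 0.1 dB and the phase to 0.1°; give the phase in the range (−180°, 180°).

ω = 2: -17.0 dB, 44.5°; ω = 25: -14.1 dB, -1.1°

At s = jω = j2:
zero at origin: s = j2 → |·| = 2, ∠ = 90.00°
pole (s+2): 2 + j2 → |·| = √(2²+2²) = √8 ≈ 2.8284, ∠ = arctan(2/2) ≈ 45.00°
pole (s+250): 250 + j2 → |·| = √(250²+2²) = √62504 ≈ 250.01, ∠ = arctan(2/250) ≈ 0.46°
|G| = 50 · 2 / 707.13 ≈ 0.14142
Gain = 20 log₁₀(0.14142) ≈ -16.99 dB
∠G = 90.00° − 45.46° = 44.54°

At s = jω = j25:
zero at origin: s = j25 → |·| = 25, ∠ = 90.00°
pole (s+2): 2 + j25 → |·| = √(2²+25²) = √629 ≈ 25.08, ∠ = arctan(25/2) ≈ 85.43°
pole (s+250): 250 + j25 → |·| = √(250²+25²) = √63125 ≈ 251.25, ∠ = arctan(25/250) ≈ 5.71°
|G| = 50 · 25 / 6301.3 ≈ 0.19837
Gain = 20 log₁₀(0.19837) ≈ -14.05 dB
∠G = 90.00° − 91.14° = -1.14°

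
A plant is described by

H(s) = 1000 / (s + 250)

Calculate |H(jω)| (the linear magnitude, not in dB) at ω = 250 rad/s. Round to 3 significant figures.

At s = jω = j250:
pole (s+250): 250 + j250 → |·| = √(250²+250²) = √125000 ≈ 353.55, ∠ = arctan(250/250) ≈ 45.00°
|H| = 1000 / 353.55 ≈ 2.8285

2.83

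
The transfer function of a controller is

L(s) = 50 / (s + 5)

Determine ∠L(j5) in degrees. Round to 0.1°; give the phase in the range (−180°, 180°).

-45.0°

At s = jω = j5:
pole (s+5): 5 + j5 → |·| = √(5²+5²) = √50 ≈ 7.0711, ∠ = arctan(5/5) ≈ 45.00°
∠L = 0.00° − 45.00° = -45.00°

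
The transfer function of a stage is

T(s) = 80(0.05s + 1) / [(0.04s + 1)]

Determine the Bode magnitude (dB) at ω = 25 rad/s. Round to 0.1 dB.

39.1 dB

At ω = 25 rad/s:
zero (1 + j25·0.05) = 1 + j1.25 → |·| ≈ 1.6008, ∠ ≈ 51.34°
pole (1 + j25·0.04) = 1 + j1 → |·| ≈ 1.4142, ∠ ≈ 45.00°
|T| = 80 · 1.6008 / (1.4142) ≈ 90.556
Gain = 20 log₁₀(90.556) ≈ 39.14 dB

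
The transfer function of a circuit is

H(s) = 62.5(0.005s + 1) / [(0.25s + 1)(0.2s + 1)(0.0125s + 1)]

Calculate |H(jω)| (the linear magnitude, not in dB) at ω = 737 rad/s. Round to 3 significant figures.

0.000948

At ω = 737 rad/s:
zero (1 + j737·0.005) = 1 + j3.685 → |·| ≈ 3.8183, ∠ ≈ 74.82°
pole (1 + j737·0.25) = 1 + j184.25 → |·| ≈ 184.25, ∠ ≈ 89.69°
pole (1 + j737·0.2) = 1 + j147.4 → |·| ≈ 147.4, ∠ ≈ 89.61°
pole (1 + j737·0.0125) = 1 + j9.2125 → |·| ≈ 9.2666, ∠ ≈ 83.80°
|H| = 62.5 · 3.8183 / (184.25 · 147.4 · 9.2666) ≈ 0.00094825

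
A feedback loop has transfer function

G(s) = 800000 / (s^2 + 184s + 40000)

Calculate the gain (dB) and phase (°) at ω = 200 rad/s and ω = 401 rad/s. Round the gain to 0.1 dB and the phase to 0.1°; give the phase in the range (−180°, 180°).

ω = 200: 26.7 dB, -90.0°; ω = 401: 15.0 dB, -148.6°

At s = jω = j200:
quadratic: (j200)² + 184·j200 + 40000 = 0 + j36800 → |·| ≈ 36800, ∠ ≈ 90.00°
|G| = 800000 / 36800 ≈ 21.739
Gain = 20 log₁₀(21.739) ≈ 26.74 dB
∠G = 0.00° − 90.00° = -90.00°

At s = jω = j401:
quadratic: (j401)² + 184·j401 + 40000 = -120801 + j73784 → |·| ≈ 1.4155e+05, ∠ ≈ 148.58°
|G| = 800000 / 1.4155e+05 ≈ 5.6517
Gain = 20 log₁₀(5.6517) ≈ 15.04 dB
∠G = 0.00° − 148.58° = -148.58°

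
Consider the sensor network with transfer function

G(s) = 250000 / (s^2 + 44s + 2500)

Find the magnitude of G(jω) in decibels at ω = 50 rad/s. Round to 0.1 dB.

At s = jω = j50:
quadratic: (j50)² + 44·j50 + 2500 = 0 + j2200 → |·| ≈ 2200, ∠ ≈ 90.00°
|G| = 250000 / 2200 ≈ 113.64
Gain = 20 log₁₀(113.64) ≈ 41.11 dB

41.1 dB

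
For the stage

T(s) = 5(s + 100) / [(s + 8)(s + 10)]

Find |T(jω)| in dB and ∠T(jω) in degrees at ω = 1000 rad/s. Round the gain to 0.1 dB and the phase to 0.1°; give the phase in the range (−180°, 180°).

-46.0 dB, -94.7°

At s = jω = j1000:
zero (s+100): 100 + j1000 → |·| = √(100²+1000²) = √1010000 ≈ 1005, ∠ = arctan(1000/100) ≈ 84.29°
pole (s+8): 8 + j1000 → |·| = √(8²+1000²) = √1000064 ≈ 1000, ∠ = arctan(1000/8) ≈ 89.54°
pole (s+10): 10 + j1000 → |·| = √(10²+1000²) = √1000100 ≈ 1000, ∠ = arctan(1000/10) ≈ 89.43°
|T| = 5 · 1005 / 1e+06 ≈ 0.005025
Gain = 20 log₁₀(0.005025) ≈ -45.98 dB
∠T = 84.29° − 178.97° = -94.68°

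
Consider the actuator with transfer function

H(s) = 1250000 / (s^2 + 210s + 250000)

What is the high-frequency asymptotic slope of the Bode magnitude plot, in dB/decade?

Each pole contributes −20 dB/decade at high frequency; each zero contributes +20 dB/decade.
Net: 0 zero(s) − 2 pole(s) → -40 dB/decade.

-40 dB/decade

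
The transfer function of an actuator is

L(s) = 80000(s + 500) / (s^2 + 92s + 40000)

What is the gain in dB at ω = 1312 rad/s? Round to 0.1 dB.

36.5 dB

At s = jω = j1312:
zero (s+500): 500 + j1312 → |·| = √(500²+1312²) = √1971344 ≈ 1404, ∠ = arctan(1312/500) ≈ 69.14°
quadratic: (j1312)² + 92·j1312 + 40000 = -1681344 + j120704 → |·| ≈ 1.6857e+06, ∠ ≈ 175.89°
|L| = 80000 · 1404 / 1.6857e+06 ≈ 66.631
Gain = 20 log₁₀(66.631) ≈ 36.47 dB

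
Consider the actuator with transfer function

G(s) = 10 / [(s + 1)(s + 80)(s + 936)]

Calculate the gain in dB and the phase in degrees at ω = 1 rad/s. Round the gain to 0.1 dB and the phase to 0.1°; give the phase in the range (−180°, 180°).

-80.5 dB, -45.8°

At s = jω = j1:
pole (s+1): 1 + j1 → |·| = √(1²+1²) = √2 ≈ 1.4142, ∠ = arctan(1/1) ≈ 45.00°
pole (s+80): 80 + j1 → |·| = √(80²+1²) = √6401 ≈ 80.006, ∠ = arctan(1/80) ≈ 0.72°
pole (s+936): 936 + j1 → |·| = √(936²+1²) = √876097 ≈ 936, ∠ = arctan(1/936) ≈ 0.06°
|G| = 10 / 1.059e+05 ≈ 9.4429e-05
Gain = 20 log₁₀(9.4429e-05) ≈ -80.50 dB
∠G = 0.00° − 45.78° = -45.78°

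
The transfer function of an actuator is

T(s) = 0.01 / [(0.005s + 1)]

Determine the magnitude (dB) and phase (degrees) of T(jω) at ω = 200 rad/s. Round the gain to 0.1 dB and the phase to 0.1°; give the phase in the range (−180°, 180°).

At ω = 200 rad/s:
pole (1 + j200·0.005) = 1 + j1 → |·| ≈ 1.4142, ∠ ≈ 45.00°
|T| = 0.01 · 1 / (1.4142) ≈ 0.0070711
Gain = 20 log₁₀(0.0070711) ≈ -43.01 dB
∠T = (0°) − (45.00°) = -45.00°

-43.0 dB, -45.0°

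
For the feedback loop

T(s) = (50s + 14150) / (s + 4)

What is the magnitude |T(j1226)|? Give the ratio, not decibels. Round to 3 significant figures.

51.3

Substitute s = j1226:
Numerator: 50(j1226) + 14150 = 14150 + j61300
Denominator: (j1226) + 4 = 4 + j1226
|N| = √(14150² + 61300²) ≈ 62912, ∠N ≈ 77.00°
|D| = √(4² + 1226²) ≈ 1226, ∠D ≈ 89.81°
|T| = 62912 / 1226 ≈ 51.315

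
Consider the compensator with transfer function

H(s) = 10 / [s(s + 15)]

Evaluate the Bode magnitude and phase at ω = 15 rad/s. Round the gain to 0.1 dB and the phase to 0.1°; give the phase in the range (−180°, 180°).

-30.1 dB, -135.0°

At s = jω = j15:
pole (s+15): 15 + j15 → |·| = √(15²+15²) = √450 ≈ 21.213, ∠ = arctan(15/15) ≈ 45.00°
pole at origin: |s| = 15, ∠ = 90.00° (in denominator)
|H| = 10 / 318.19 ≈ 0.031428
Gain = 20 log₁₀(0.031428) ≈ -30.05 dB
∠H = 0.00° − 135.00° = -135.00°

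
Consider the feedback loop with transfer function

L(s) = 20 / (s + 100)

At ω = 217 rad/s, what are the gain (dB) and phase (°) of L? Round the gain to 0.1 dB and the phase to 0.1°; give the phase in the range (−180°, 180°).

At s = jω = j217:
pole (s+100): 100 + j217 → |·| = √(100²+217²) = √57089 ≈ 238.93, ∠ = arctan(217/100) ≈ 65.26°
|L| = 20 / 238.93 ≈ 0.083707
Gain = 20 log₁₀(0.083707) ≈ -21.54 dB
∠L = 0.00° − 65.26° = -65.26°

-21.5 dB, -65.3°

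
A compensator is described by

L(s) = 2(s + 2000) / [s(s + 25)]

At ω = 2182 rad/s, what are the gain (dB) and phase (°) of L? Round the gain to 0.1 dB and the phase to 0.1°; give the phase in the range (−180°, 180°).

At s = jω = j2182:
zero (s+2000): 2000 + j2182 → |·| = √(2000²+2182²) = √8761124 ≈ 2959.9, ∠ = arctan(2182/2000) ≈ 47.49°
pole (s+25): 25 + j2182 → |·| = √(25²+2182²) = √4761749 ≈ 2182.1, ∠ = arctan(2182/25) ≈ 89.34°
pole at origin: |s| = 2182, ∠ = 90.00° (in denominator)
|L| = 2 · 2959.9 / 4.7613e+06 ≈ 0.0012433
Gain = 20 log₁₀(0.0012433) ≈ -58.11 dB
∠L = 47.49° − 179.34° = -131.85°

-58.1 dB, -131.9°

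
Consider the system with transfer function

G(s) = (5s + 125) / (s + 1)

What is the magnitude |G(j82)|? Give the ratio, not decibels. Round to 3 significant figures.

Substitute s = j82:
Numerator: 5(j82) + 125 = 125 + j410
Denominator: (j82) + 1 = 1 + j82
|N| = √(125² + 410²) ≈ 428.63, ∠N ≈ 73.04°
|D| = √(1² + 82²) ≈ 82.006, ∠D ≈ 89.30°
|G| = 428.63 / 82.006 ≈ 5.2268

5.23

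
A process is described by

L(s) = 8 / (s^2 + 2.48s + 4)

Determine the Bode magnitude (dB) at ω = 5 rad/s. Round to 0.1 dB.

At s = jω = j5:
quadratic: (j5)² + 2.48·j5 + 4 = -21 + j12.4 → |·| ≈ 24.388, ∠ ≈ 149.44°
|L| = 8 / 24.388 ≈ 0.32803
Gain = 20 log₁₀(0.32803) ≈ -9.68 dB

-9.7 dB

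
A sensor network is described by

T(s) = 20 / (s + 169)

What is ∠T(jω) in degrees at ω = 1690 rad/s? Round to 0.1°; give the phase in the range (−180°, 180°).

At s = jω = j1690:
pole (s+169): 169 + j1690 → |·| = √(169²+1690²) = √2884661 ≈ 1698.4, ∠ = arctan(1690/169) ≈ 84.29°
∠T = 0.00° − 84.29° = -84.29°

-84.3°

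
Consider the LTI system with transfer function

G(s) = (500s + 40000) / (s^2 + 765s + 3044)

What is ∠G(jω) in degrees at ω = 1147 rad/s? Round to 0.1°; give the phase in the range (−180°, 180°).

Substitute s = j1147:
Numerator: 500(j1147) + 40000 = 40000 + j573500
Denominator: (j1147)^2 + 765(j1147) + 3044 = -1312565 + j877455
|N| = √(40000² + 573500²) ≈ 5.7489e+05, ∠N ≈ 86.01°
|D| = √(1312565² + 877455²) ≈ 1.5788e+06, ∠D ≈ 146.24°
∠G = 86.01° − 146.24° = -60.23°

-60.2°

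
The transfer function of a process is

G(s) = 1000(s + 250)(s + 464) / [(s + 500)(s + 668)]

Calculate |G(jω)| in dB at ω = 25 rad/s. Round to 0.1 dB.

At s = jω = j25:
zero (s+250): 250 + j25 → |·| = √(250²+25²) = √63125 ≈ 251.25, ∠ = arctan(25/250) ≈ 5.71°
zero (s+464): 464 + j25 → |·| = √(464²+25²) = √215921 ≈ 464.67, ∠ = arctan(25/464) ≈ 3.08°
pole (s+500): 500 + j25 → |·| = √(500²+25²) = √250625 ≈ 500.62, ∠ = arctan(25/500) ≈ 2.86°
pole (s+668): 668 + j25 → |·| = √(668²+25²) = √446849 ≈ 668.47, ∠ = arctan(25/668) ≈ 2.14°
|G| = 1000 · 1.1675e+05 / 3.3465e+05 ≈ 348.87
Gain = 20 log₁₀(348.87) ≈ 50.85 dB

50.9 dB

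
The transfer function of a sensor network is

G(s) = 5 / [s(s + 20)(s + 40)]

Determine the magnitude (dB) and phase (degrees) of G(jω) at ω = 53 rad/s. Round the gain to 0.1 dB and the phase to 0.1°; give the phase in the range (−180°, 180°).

At s = jω = j53:
pole (s+20): 20 + j53 → |·| = √(20²+53²) = √3209 ≈ 56.648, ∠ = arctan(53/20) ≈ 69.33°
pole (s+40): 40 + j53 → |·| = √(40²+53²) = √4409 ≈ 66.4, ∠ = arctan(53/40) ≈ 52.96°
pole at origin: |s| = 53, ∠ = 90.00° (in denominator)
|G| = 5 / 1.9936e+05 ≈ 2.508e-05
Gain = 20 log₁₀(2.508e-05) ≈ -92.01 dB
∠G = 0.00° − 212.29° = -212.29° ≡ 147.71° (principal value)

-92.0 dB, 147.7°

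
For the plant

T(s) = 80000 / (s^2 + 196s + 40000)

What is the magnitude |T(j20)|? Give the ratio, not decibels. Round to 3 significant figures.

2.01

At s = jω = j20:
quadratic: (j20)² + 196·j20 + 40000 = 39600 + j3920 → |·| ≈ 39794, ∠ ≈ 5.65°
|T| = 80000 / 39794 ≈ 2.0104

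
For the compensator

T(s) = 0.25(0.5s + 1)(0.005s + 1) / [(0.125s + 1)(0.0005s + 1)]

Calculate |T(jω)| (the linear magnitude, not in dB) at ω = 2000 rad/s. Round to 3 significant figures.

7.11

At ω = 2000 rad/s:
zero (1 + j2000·0.5) = 1 + j1000 → |·| ≈ 1000, ∠ ≈ 89.94°
zero (1 + j2000·0.005) = 1 + j10 → |·| ≈ 10.05, ∠ ≈ 84.29°
pole (1 + j2000·0.125) = 1 + j250 → |·| ≈ 250, ∠ ≈ 89.77°
pole (1 + j2000·0.0005) = 1 + j1 → |·| ≈ 1.4142, ∠ ≈ 45.00°
|T| = 0.25 · 1000 · 10.05 / (250 · 1.4142) ≈ 7.1065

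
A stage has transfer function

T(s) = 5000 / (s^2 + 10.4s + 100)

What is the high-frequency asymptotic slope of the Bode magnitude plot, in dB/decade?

-40 dB/decade

Each pole contributes −20 dB/decade at high frequency; each zero contributes +20 dB/decade.
Net: 0 zero(s) − 2 pole(s) → -40 dB/decade.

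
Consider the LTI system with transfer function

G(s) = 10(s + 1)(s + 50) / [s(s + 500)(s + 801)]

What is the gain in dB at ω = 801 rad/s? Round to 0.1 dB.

-42.5 dB

At s = jω = j801:
zero (s+1): 1 + j801 → |·| = √(1²+801²) = √641602 ≈ 801, ∠ = arctan(801/1) ≈ 89.93°
zero (s+50): 50 + j801 → |·| = √(50²+801²) = √644101 ≈ 802.56, ∠ = arctan(801/50) ≈ 86.43°
pole (s+500): 500 + j801 → |·| = √(500²+801²) = √891601 ≈ 944.25, ∠ = arctan(801/500) ≈ 58.03°
pole (s+801): 801 + j801 → |·| = √(801²+801²) = √1283202 ≈ 1132.8, ∠ = arctan(801/801) ≈ 45.00°
pole at origin: |s| = 801, ∠ = 90.00° (in denominator)
|G| = 10 · 6.4285e+05 / 8.5679e+08 ≈ 0.007503
Gain = 20 log₁₀(0.007503) ≈ -42.50 dB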